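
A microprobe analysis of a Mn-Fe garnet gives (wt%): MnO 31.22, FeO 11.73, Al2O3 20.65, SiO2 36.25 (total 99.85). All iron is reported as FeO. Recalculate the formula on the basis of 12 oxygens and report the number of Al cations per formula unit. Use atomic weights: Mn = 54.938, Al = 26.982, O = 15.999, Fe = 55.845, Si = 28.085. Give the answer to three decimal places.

2.011 Al apfu

31.22 wt% MnO ÷ 70.937 g/mol = 0.44011 mol, giving 0.44011 Mn and 0.44011 O.
11.73 wt% FeO ÷ 71.844 g/mol = 0.16327 mol, giving 0.16327 Fe and 0.16327 O.
20.65 wt% Al2O3 ÷ 101.961 g/mol = 0.20253 mol, giving 0.40506 Al and 0.60759 O.
36.25 wt% SiO2 ÷ 60.083 g/mol = 0.60333 mol, giving 0.60333 Si and 1.20666 O.
Oxygen sums to 2.41763; scaling by 12/2.41763 = 4.96354 puts the formula on 12 O.
Al: 0.40506 × 4.96354 = 2.011 atoms per formula unit.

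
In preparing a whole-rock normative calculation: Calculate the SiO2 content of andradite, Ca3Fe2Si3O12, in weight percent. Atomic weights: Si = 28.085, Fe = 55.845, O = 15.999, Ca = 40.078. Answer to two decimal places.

35.47 wt%

M(Ca3Fe2Si3O12) = 508.167 g/mol; M(SiO2) = 60.083 g/mol.
Moles SiO2 per formula unit = 3 Si ÷ 1 = 3.0000.
SiO2 fraction = (3.0000 × 60.083) / 508.167 = 180.249/508.167 = 0.3547.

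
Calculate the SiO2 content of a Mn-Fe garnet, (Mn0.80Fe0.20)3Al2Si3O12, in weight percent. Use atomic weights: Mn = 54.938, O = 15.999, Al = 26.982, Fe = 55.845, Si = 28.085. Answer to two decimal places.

36.37 wt%

M((Mn0.80Fe0.20)3Al2Si3O12) = 495.565 g/mol; M(SiO2) = 60.083 g/mol.
Moles SiO2 per formula unit = 3 Si ÷ 1 = 3.0000.
SiO2 fraction = (3.0000 × 60.083) / 495.565 = 180.249/495.565 = 0.3637.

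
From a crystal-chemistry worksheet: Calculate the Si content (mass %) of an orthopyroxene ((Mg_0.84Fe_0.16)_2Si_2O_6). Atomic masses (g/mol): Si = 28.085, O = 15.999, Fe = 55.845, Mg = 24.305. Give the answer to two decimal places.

26.64 mass %

M((Mg_0.84Fe_0.16)_2Si_2O_6) = 210.867 g/mol.
Si contributes 2 × 28.085 = 56.170 g per mole.
56.170/210.867 = 0.2664 → 26.64%.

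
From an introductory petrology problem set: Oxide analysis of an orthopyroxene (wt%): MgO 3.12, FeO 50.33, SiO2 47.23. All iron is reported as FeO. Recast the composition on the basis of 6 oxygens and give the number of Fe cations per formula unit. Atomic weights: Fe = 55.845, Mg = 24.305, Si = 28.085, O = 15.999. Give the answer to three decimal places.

1.789 Fe apfu

MgO: 3.12/40.304 = 0.07741 mol → 0.07741 mol Mg, 0.07741 mol O.
FeO: 50.33/71.844 = 0.70055 mol → 0.70055 mol Fe, 0.70055 mol O.
SiO2: 47.23/60.083 = 0.78608 mol → 0.78608 mol Si, 1.57216 mol O.
Total oxygen = 2.35012 mol. Normalization factor = 6/2.35012 = 2.55306.
Fe per 6 O = 0.70055 × 2.55306 = 1.789.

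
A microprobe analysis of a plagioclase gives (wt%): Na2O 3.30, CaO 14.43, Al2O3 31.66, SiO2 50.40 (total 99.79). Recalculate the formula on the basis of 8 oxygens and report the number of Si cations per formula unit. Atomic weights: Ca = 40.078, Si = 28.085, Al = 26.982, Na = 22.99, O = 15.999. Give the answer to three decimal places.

Na2O: 3.30/61.979 = 0.05324 mol → 0.10648 mol Na, 0.05324 mol O.
CaO: 14.43/56.077 = 0.25732 mol → 0.25732 mol Ca, 0.25732 mol O.
Al2O3: 31.66/101.961 = 0.31051 mol → 0.62102 mol Al, 0.93153 mol O.
SiO2: 50.40/60.083 = 0.83884 mol → 0.83884 mol Si, 1.67768 mol O.
Total oxygen = 2.91977 mol. Normalization factor = 8/2.91977 = 2.73994.
Si per 8 O = 0.83884 × 2.73994 = 2.298.

2.298 Si apfu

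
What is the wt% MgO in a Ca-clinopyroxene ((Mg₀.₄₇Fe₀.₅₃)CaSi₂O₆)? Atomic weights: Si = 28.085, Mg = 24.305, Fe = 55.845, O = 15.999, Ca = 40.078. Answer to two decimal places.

Formula mass = 233.263 g/mol.
0.47 Mg → 0.4700 mol MgO per formula unit; M(MgO) = 40.304, so MgO mass = 18.943 g.
18.943/233.263 × 100 = 8.12 wt%.

8.12 wt%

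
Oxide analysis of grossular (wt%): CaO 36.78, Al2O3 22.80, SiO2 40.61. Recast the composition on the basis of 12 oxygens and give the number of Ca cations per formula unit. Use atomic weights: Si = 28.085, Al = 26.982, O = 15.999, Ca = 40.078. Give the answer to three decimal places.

CaO: 36.78/56.077 = 0.65588 mol → 0.65588 mol Ca, 0.65588 mol O.
Al2O3: 22.80/101.961 = 0.22361 mol → 0.44722 mol Al, 0.67083 mol O.
SiO2: 40.61/60.083 = 0.67590 mol → 0.67590 mol Si, 1.35180 mol O.
Total oxygen = 2.67851 mol. Normalization factor = 12/2.67851 = 4.48010.
Ca per 12 O = 0.65588 × 4.48010 = 2.938.

2.938 Ca apfu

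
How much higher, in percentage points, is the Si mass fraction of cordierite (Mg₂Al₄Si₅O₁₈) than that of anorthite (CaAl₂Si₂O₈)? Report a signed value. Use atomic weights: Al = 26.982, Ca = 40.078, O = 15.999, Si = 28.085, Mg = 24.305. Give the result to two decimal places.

First mineral: 140.425 g Si in 584.945 g formula = 24.01 wt% Si.
Second mineral: 56.170 g Si in 278.204 g formula = 20.19 wt% Si.
24.01% − 20.19% gives a difference of 3.82 percentage points.

3.82 percentage points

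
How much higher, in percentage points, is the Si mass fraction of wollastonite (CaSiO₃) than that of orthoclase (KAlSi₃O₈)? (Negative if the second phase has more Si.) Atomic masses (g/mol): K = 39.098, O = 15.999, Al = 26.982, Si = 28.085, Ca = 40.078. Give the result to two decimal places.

-6.09 percentage points

Si in CaSiO₃: molar mass 116.160 g/mol; 1×28.085 = 28.085 g → 24.18 wt%.
Si in KAlSi₃O₈: molar mass 278.327 g/mol; 3×28.085 = 84.255 g → 30.27 wt%.
Difference = 24.18 − 30.27 = -6.09 percentage points.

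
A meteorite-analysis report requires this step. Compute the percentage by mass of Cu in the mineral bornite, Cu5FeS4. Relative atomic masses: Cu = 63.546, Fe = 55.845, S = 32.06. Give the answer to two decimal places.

63.32 weight percent

Formula mass = 5*63.546 + 1*55.845 + 4*32.06 = 501.815 g/mol, of which 317.730 g is Cu.
So Cu makes up 317.730/501.815 = 0.6332 of the mass, i.e. 63.32%.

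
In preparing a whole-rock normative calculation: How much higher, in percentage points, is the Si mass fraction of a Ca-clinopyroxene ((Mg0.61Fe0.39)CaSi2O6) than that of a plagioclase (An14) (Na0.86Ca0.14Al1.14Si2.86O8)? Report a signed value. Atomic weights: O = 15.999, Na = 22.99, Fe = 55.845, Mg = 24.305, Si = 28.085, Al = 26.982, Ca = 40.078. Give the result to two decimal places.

-5.83 percentage points

M((Mg0.61Fe0.39)CaSi2O6) = 228.848 g/mol, so wt% Si = 56.170/228.848 × 100 = 24.54%.
M(Na0.86Ca0.14Al1.14Si2.86O8) = 264.457 g/mol, so wt% Si = 80.323/264.457 × 100 = 30.37%.
24.54 − 30.37 = -5.83 pp.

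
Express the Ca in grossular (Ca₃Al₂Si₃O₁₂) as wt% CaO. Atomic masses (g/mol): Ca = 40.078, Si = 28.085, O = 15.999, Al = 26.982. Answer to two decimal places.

37.35 wt%

Molar mass of Ca₃Al₂Si₃O₁₂ = 3*40.078 + 2*26.982 + 3*28.085 + 12*15.999 = 450.441 g/mol.
Each formula unit contains 3 Ca, equivalent to 3/1 = 3.0000 mol CaO.
M(CaO) = 1×40.078 + 1×15.999 = 56.077 g/mol.
Mass of CaO per formula unit = 3.0000 × 56.077 = 168.231 g.
CaO wt% = 168.231 / 450.441 × 100 = 37.35%.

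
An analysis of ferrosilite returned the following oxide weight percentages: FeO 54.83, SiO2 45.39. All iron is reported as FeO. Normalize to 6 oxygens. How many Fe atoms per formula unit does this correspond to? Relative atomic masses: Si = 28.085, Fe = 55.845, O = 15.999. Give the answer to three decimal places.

FeO: 54.83/71.844 = 0.76318 mol → 0.76318 mol Fe, 0.76318 mol O.
SiO2: 45.39/60.083 = 0.75545 mol → 0.75545 mol Si, 1.51090 mol O.
Total oxygen = 2.27408 mol. Normalization factor = 6/2.27408 = 2.63843.
Fe per 6 O = 0.76318 × 2.63843 = 2.014.

2.014 Fe apfu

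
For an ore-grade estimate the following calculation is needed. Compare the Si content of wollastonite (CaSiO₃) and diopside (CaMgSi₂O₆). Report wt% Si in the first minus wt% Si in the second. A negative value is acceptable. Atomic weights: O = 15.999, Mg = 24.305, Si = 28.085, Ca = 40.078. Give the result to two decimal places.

First mineral: 28.085 g Si in 116.160 g formula = 24.18 wt% Si.
Second mineral: 56.170 g Si in 216.547 g formula = 25.94 wt% Si.
24.18% − 25.94% gives a difference of -1.76 percentage points.

-1.76 percentage points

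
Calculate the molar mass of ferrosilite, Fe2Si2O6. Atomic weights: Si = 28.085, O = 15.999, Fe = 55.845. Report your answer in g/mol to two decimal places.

The formula mass is the sum 2*55.845 + 2*28.085 + 6*15.999.

263.85 g/mol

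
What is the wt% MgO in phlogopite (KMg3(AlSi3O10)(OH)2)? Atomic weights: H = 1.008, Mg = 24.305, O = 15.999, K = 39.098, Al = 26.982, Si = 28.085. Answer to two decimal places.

Molar mass of KMg3(AlSi3O10)(OH)2 = 1·39.098 + 3·24.305 + 1·26.982 + 3·28.085 + 12·15.999 + 2·1.008 = 417.254 g/mol.
Each formula unit contains 3 Mg, equivalent to 3/1 = 3.0000 mol MgO.
M(MgO) = 1×24.305 + 1×15.999 = 40.304 g/mol.
Mass of MgO per formula unit = 3.0000 × 40.304 = 120.912 g.
MgO wt% = 120.912 / 417.254 × 100 = 28.98%.

28.98 wt%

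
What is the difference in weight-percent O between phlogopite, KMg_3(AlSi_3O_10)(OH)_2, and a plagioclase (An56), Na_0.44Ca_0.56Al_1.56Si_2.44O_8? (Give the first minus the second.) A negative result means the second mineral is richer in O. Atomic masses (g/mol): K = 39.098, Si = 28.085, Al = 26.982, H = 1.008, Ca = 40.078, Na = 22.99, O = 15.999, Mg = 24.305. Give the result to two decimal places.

-1.19 percentage points

O in KMg_3(AlSi_3O_10)(OH)_2: molar mass 417.254 g/mol; 12×15.999 = 191.988 g → 46.01 wt%.
O in Na_0.44Ca_0.56Al_1.56Si_2.44O_8: molar mass 271.171 g/mol; 8×15.999 = 127.992 g → 47.20 wt%.
Difference = 46.01 − 47.20 = -1.19 percentage points.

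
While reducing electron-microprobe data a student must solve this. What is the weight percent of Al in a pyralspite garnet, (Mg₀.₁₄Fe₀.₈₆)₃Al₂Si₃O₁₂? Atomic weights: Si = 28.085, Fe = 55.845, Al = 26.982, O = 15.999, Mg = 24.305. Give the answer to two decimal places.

11.14 wt%

Molar mass of (Mg₀.₁₄Fe₀.₈₆)₃Al₂Si₃O₁₂: 0.42·24.305 + 2.58·55.845 + 2·26.982 + 3·28.085 + 12·15.999 = 484.495 g/mol.
Mass of Al per formula unit: 2 × 26.982 = 53.964 g.
Weight fraction Al = 53.964 / 484.495 = 0.1114.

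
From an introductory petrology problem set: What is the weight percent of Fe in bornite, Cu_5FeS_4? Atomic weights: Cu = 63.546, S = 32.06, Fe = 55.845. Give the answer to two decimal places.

11.13 weight percent

Molar mass of Cu_5FeS_4: 5*63.546 + 1*55.845 + 4*32.06 = 501.815 g/mol.
Mass of Fe per formula unit: 1 × 55.845 = 55.845 g.
Weight fraction Fe = 55.845 / 501.815 = 0.1113.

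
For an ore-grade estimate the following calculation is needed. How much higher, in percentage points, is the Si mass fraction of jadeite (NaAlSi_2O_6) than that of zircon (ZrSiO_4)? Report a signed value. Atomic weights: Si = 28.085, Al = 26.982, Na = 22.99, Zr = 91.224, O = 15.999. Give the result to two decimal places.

12.47 percentage points

Si in NaAlSi_2O_6: molar mass 202.136 g/mol; 2×28.085 = 56.170 g → 27.79 wt%.
Si in ZrSiO_4: molar mass 183.305 g/mol; 1×28.085 = 28.085 g → 15.32 wt%.
Difference = 27.79 − 15.32 = 12.47 percentage points.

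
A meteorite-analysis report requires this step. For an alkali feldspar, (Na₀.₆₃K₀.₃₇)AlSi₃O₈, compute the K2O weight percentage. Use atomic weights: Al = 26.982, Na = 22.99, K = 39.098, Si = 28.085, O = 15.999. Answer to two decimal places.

6.50 wt%

Molar mass of (Na₀.₆₃K₀.₃₇)AlSi₃O₈ = 0.63×22.99 + 0.37×39.098 + 1×26.982 + 3×28.085 + 8×15.999 = 268.179 g/mol.
Each formula unit contains 0.37 K, equivalent to 0.37/2 = 0.1850 mol K2O.
M(K2O) = 2×39.098 + 1×15.999 = 94.195 g/mol.
Mass of K2O per formula unit = 0.1850 × 94.195 = 17.426 g.
K2O wt% = 17.426 / 268.179 × 100 = 6.50%.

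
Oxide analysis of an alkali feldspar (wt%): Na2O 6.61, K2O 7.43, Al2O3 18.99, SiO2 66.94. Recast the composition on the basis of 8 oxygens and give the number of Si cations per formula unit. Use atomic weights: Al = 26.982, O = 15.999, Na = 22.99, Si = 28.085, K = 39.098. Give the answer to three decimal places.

Na2O (M=61.979): mol = 0.10665; Na = 0.21330, O = 0.10665.
K2O (M=94.195): mol = 0.07888; K = 0.15776, O = 0.07888.
Al2O3 (M=101.961): mol = 0.18625; Al = 0.37250, O = 0.55875.
SiO2 (M=60.083): mol = 1.11413; Si = 1.11413, O = 2.22826.
ΣO = 2.97254; factor = 8/ΣO = 2.69130.
Si apfu = 1.11413 × 2.69130 = 2.998.

2.998 Si apfu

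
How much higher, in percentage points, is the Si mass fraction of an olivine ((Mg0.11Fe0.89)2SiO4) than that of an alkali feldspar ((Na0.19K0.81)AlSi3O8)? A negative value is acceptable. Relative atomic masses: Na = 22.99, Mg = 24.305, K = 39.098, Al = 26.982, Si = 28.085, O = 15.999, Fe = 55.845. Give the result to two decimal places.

-16.34 percentage points

First mineral: 28.085 g Si in 196.832 g formula = 14.27 wt% Si.
Second mineral: 84.255 g Si in 275.266 g formula = 30.61 wt% Si.
14.27% − 30.61% gives a difference of -16.34 percentage points.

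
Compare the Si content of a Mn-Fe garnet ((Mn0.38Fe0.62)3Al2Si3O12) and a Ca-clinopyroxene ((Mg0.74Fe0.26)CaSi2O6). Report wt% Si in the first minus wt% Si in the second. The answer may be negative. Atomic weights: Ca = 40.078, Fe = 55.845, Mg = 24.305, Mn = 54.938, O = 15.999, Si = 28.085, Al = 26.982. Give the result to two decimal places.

First mineral: 84.255 g Si in 496.708 g formula = 16.96 wt% Si.
Second mineral: 56.170 g Si in 224.747 g formula = 24.99 wt% Si.
16.96% − 24.99% gives a difference of -8.03 percentage points.

-8.03 percentage points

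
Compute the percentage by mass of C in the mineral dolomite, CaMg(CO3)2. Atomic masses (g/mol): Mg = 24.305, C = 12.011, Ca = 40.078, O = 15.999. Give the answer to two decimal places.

13.03 mass %

M(CaMg(CO3)2) = 184.399 g/mol.
C contributes 2 × 12.011 = 24.022 g per mole.
24.022/184.399 = 0.1303 → 13.03%.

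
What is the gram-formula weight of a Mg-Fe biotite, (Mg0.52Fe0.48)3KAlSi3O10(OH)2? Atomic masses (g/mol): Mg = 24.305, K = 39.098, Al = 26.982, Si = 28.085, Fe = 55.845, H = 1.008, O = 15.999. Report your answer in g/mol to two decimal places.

462.67 g/mol

The formula mass is the sum 1.56(24.305) + 1.44(55.845) + 1(39.098) + 1(26.982) + 3(28.085) + 12(15.999) + 2(1.008).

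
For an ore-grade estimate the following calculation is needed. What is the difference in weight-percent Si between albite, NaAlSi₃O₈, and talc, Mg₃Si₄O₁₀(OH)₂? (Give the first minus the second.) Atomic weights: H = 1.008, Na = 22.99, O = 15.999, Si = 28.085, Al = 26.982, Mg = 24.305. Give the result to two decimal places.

2.51 percentage points

First mineral: 84.255 g Si in 262.219 g formula = 32.13 wt% Si.
Second mineral: 112.340 g Si in 379.259 g formula = 29.62 wt% Si.
32.13% − 29.62% gives a difference of 2.51 percentage points.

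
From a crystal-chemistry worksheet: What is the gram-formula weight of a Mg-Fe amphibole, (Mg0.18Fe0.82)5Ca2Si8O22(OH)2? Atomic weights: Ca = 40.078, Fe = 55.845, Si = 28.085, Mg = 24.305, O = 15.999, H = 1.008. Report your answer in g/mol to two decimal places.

941.67 g/mol

M = 0.90×24.305 + 4.10×55.845 + 2×40.078 + 8×28.085 + 24×15.999 + 2×1.008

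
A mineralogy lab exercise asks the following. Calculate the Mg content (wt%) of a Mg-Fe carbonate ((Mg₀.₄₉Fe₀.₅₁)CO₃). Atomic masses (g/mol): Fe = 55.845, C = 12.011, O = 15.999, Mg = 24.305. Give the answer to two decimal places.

11.86 wt%

Formula mass = 0.49×24.305 + 0.51×55.845 + 1×12.011 + 3×15.999 = 100.398 g/mol, of which 11.909 g is Mg.
So Mg makes up 11.909/100.398 = 0.1186 of the mass, i.e. 11.86%.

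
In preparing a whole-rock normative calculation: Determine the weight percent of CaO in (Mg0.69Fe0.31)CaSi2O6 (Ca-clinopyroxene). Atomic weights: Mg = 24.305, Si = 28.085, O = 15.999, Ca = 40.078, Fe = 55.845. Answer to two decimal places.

M((Mg0.69Fe0.31)CaSi2O6) = 226.324 g/mol; M(CaO) = 56.077 g/mol.
Moles CaO per formula unit = 1 Ca ÷ 1 = 1.0000.
CaO fraction = (1.0000 × 56.077) / 226.324 = 56.077/226.324 = 0.2478.

24.78 wt%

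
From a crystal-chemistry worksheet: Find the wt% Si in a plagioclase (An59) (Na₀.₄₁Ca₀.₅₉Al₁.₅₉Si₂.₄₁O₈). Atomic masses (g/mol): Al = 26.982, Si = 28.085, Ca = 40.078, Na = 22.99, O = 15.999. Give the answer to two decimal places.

M(Na₀.₄₁Ca₀.₅₉Al₁.₅₉Si₂.₄₁O₈) = 271.650 g/mol.
Si contributes 2.41 × 28.085 = 67.685 g per mole.
67.685/271.650 = 0.2492 → 24.92%.

24.92 weight percent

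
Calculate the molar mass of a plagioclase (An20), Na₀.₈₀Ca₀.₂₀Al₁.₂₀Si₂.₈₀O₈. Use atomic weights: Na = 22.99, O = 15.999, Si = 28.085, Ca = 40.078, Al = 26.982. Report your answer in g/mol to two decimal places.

Na: 0.80 × 22.99 = 18.3920
Ca: 0.20 × 40.078 = 8.0156
Al: 1.20 × 26.982 = 32.3784
Si: 2.80 × 28.085 = 78.6380
O: 8 × 15.999 = 127.9920
Summing the contributions gives the formula mass.

265.42 g/mol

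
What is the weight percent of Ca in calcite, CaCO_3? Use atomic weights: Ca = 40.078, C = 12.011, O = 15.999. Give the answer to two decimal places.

Formula mass = 1*40.078 + 1*12.011 + 3*15.999 = 100.086 g/mol, of which 40.078 g is Ca.
So Ca makes up 40.078/100.086 = 0.4004 of the mass, i.e. 40.04%.

40.04 mass %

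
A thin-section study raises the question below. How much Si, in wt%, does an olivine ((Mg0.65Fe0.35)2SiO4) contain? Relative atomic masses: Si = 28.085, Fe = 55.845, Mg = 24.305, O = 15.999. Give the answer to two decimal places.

Molar mass of (Mg0.65Fe0.35)2SiO4: 1.30·24.305 + 0.70·55.845 + 1·28.085 + 4·15.999 = 162.769 g/mol.
Mass of Si per formula unit: 1 × 28.085 = 28.085 g.
Weight fraction Si = 28.085 / 162.769 = 0.1725.

17.25 wt%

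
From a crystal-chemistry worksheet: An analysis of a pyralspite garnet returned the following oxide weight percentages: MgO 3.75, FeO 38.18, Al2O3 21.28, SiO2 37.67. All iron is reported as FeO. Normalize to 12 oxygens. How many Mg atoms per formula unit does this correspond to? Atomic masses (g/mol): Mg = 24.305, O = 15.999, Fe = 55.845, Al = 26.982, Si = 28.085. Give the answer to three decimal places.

0.446 Mg apfu

MgO (M=40.304): mol = 0.09304; Mg = 0.09304, O = 0.09304.
FeO (M=71.844): mol = 0.53143; Fe = 0.53143, O = 0.53143.
Al2O3 (M=101.961): mol = 0.20871; Al = 0.41742, O = 0.62613.
SiO2 (M=60.083): mol = 0.62697; Si = 0.62697, O = 1.25394.
ΣO = 2.50454; factor = 12/ΣO = 4.79130.
Mg apfu = 0.09304 × 4.79130 = 0.446.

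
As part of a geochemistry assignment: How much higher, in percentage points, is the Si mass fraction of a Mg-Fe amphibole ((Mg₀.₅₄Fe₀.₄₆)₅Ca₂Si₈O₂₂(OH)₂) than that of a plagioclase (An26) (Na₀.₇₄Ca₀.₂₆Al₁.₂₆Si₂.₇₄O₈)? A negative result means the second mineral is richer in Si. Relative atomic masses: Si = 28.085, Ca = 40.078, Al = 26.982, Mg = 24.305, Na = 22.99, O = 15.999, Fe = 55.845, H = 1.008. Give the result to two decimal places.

First mineral: 224.680 g Si in 884.895 g formula = 25.39 wt% Si.
Second mineral: 76.953 g Si in 266.375 g formula = 28.89 wt% Si.
25.39% − 28.89% gives a difference of -3.50 percentage points.

-3.50 percentage points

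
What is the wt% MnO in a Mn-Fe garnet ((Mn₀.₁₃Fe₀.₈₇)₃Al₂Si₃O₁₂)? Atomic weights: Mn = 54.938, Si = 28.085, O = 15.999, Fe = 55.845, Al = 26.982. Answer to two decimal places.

5.56 wt%

M((Mn₀.₁₃Fe₀.₈₇)₃Al₂Si₃O₁₂) = 497.388 g/mol; M(MnO) = 70.937 g/mol.
Moles MnO per formula unit = 0.39 Mn ÷ 1 = 0.3900.
MnO fraction = (0.3900 × 70.937) / 497.388 = 27.665/497.388 = 0.0556.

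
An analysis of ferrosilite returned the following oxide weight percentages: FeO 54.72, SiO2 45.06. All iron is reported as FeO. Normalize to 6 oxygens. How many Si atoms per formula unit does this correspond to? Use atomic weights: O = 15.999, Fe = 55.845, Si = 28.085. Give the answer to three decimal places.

1.990 Si apfu

FeO: 54.72/71.844 = 0.76165 mol → 0.76165 mol Fe, 0.76165 mol O.
SiO2: 45.06/60.083 = 0.74996 mol → 0.74996 mol Si, 1.49992 mol O.
Total oxygen = 2.26157 mol. Normalization factor = 6/2.26157 = 2.65302.
Si per 6 O = 0.74996 × 2.65302 = 1.990.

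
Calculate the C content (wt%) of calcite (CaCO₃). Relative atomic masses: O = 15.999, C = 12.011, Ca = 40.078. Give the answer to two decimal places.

M(CaCO₃) = 100.086 g/mol.
C contributes 1 × 12.011 = 12.011 g per mole.
12.011/100.086 = 0.1200 → 12.00%.

12.00 wt%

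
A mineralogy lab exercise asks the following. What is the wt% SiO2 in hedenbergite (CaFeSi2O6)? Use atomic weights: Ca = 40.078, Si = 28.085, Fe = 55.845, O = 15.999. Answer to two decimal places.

Molar mass of CaFeSi2O6 = 1×40.078 + 1×55.845 + 2×28.085 + 6×15.999 = 248.087 g/mol.
Each formula unit contains 2 Si, equivalent to 2/1 = 2.0000 mol SiO2.
M(SiO2) = 1×28.085 + 2×15.999 = 60.083 g/mol.
Mass of SiO2 per formula unit = 2.0000 × 60.083 = 120.166 g.
SiO2 wt% = 120.166 / 248.087 × 100 = 48.44%.

48.44 wt%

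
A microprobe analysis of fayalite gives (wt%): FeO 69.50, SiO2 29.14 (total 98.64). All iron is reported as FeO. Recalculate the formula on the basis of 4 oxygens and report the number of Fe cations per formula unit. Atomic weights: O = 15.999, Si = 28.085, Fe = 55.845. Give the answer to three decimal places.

1.997 Fe apfu

FeO: 69.50/71.844 = 0.96737 mol → 0.96737 mol Fe, 0.96737 mol O.
SiO2: 29.14/60.083 = 0.48500 mol → 0.48500 mol Si, 0.97000 mol O.
Total oxygen = 1.93737 mol. Normalization factor = 4/1.93737 = 2.06465.
Fe per 4 O = 0.96737 × 2.06465 = 1.997.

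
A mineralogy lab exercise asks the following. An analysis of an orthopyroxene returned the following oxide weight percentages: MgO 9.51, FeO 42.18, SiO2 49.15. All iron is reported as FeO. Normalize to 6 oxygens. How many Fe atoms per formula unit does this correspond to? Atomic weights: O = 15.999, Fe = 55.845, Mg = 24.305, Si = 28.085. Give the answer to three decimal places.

1.432 Fe apfu

MgO: 9.51/40.304 = 0.23596 mol → 0.23596 mol Mg, 0.23596 mol O.
FeO: 42.18/71.844 = 0.58711 mol → 0.58711 mol Fe, 0.58711 mol O.
SiO2: 49.15/60.083 = 0.81804 mol → 0.81804 mol Si, 1.63608 mol O.
Total oxygen = 2.45915 mol. Normalization factor = 6/2.45915 = 2.43987.
Fe per 6 O = 0.58711 × 2.43987 = 1.432.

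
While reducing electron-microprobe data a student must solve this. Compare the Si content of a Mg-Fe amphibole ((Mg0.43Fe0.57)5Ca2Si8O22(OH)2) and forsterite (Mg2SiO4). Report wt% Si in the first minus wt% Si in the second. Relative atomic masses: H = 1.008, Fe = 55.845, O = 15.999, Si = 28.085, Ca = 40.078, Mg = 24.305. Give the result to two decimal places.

4.94 percentage points

First mineral: 224.680 g Si in 902.242 g formula = 24.90 wt% Si.
Second mineral: 28.085 g Si in 140.691 g formula = 19.96 wt% Si.
24.90% − 19.96% gives a difference of 4.94 percentage points.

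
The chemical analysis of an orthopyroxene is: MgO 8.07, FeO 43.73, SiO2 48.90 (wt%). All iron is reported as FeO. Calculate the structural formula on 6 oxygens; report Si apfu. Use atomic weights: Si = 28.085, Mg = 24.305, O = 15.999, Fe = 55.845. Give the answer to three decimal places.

2.004 Si apfu

MgO (M=40.304): mol = 0.20023; Mg = 0.20023, O = 0.20023.
FeO (M=71.844): mol = 0.60868; Fe = 0.60868, O = 0.60868.
SiO2 (M=60.083): mol = 0.81387; Si = 0.81387, O = 1.62774.
ΣO = 2.43665; factor = 6/ΣO = 2.46240.
Si apfu = 0.81387 × 2.46240 = 2.004.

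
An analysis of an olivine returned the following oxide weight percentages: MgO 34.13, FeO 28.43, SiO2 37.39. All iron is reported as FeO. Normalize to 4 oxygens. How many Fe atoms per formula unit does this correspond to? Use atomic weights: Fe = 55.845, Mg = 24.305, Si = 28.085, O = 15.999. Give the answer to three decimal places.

34.13 wt% MgO ÷ 40.304 g/mol = 0.84681 mol, giving 0.84681 Mg and 0.84681 O.
28.43 wt% FeO ÷ 71.844 g/mol = 0.39572 mol, giving 0.39572 Fe and 0.39572 O.
37.39 wt% SiO2 ÷ 60.083 g/mol = 0.62231 mol, giving 0.62231 Si and 1.24462 O.
Oxygen sums to 2.48715; scaling by 4/2.48715 = 1.60827 puts the formula on 4 O.
Fe: 0.39572 × 1.60827 = 0.636 atoms per formula unit.

0.636 Fe apfu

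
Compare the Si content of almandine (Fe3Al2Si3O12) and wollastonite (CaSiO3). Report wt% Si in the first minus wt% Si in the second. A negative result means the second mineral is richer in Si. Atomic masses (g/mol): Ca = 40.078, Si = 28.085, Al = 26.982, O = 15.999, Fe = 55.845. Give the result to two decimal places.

-7.25 percentage points

Si in Fe3Al2Si3O12: molar mass 497.742 g/mol; 3×28.085 = 84.255 g → 16.93 wt%.
Si in CaSiO3: molar mass 116.160 g/mol; 1×28.085 = 28.085 g → 24.18 wt%.
Difference = 16.93 − 24.18 = -7.25 percentage points.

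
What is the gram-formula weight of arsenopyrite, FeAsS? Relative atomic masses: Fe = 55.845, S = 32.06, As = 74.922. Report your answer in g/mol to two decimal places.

162.83 g/mol

Fe: 1 × 55.845 = 55.8450
As: 1 × 74.922 = 74.9220
S: 1 × 32.06 = 32.0600
Summing the contributions gives the formula mass.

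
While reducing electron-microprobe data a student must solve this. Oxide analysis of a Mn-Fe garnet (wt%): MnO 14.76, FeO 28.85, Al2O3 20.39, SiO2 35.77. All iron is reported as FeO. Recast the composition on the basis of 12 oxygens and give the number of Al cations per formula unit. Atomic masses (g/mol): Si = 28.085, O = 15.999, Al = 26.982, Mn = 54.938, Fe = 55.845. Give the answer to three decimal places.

MnO: 14.76/70.937 = 0.20807 mol → 0.20807 mol Mn, 0.20807 mol O.
FeO: 28.85/71.844 = 0.40156 mol → 0.40156 mol Fe, 0.40156 mol O.
Al2O3: 20.39/101.961 = 0.19998 mol → 0.39996 mol Al, 0.59994 mol O.
SiO2: 35.77/60.083 = 0.59534 mol → 0.59534 mol Si, 1.19068 mol O.
Total oxygen = 2.40025 mol. Normalization factor = 12/2.40025 = 4.99948.
Al per 12 O = 0.39996 × 4.99948 = 2.000.

2.000 Al apfu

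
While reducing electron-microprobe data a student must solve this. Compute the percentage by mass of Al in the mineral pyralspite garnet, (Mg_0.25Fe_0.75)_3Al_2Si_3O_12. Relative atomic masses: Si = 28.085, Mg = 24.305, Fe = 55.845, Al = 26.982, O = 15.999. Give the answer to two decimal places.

Formula mass = 0.75×24.305 + 2.25×55.845 + 2×26.982 + 3×28.085 + 12×15.999 = 474.087 g/mol, of which 53.964 g is Al.
So Al makes up 53.964/474.087 = 0.1138 of the mass, i.e. 11.38%.

11.38 mass %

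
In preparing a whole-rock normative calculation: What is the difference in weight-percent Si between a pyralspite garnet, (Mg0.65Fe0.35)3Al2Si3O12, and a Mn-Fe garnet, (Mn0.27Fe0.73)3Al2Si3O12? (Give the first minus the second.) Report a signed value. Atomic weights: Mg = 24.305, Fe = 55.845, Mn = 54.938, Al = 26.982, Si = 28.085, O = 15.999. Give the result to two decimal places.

First mineral: 84.255 g Si in 436.239 g formula = 19.31 wt% Si.
Second mineral: 84.255 g Si in 497.007 g formula = 16.95 wt% Si.
19.31% − 16.95% gives a difference of 2.36 percentage points.

2.36 percentage points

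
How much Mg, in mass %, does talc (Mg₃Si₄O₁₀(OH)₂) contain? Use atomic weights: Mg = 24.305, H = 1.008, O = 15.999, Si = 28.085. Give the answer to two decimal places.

19.23 mass %

Molar mass of Mg₃Si₄O₁₀(OH)₂: 3×24.305 + 4×28.085 + 12×15.999 + 2×1.008 = 379.259 g/mol.
Mass of Mg per formula unit: 3 × 24.305 = 72.915 g.
Weight fraction Mg = 72.915 / 379.259 = 0.1923.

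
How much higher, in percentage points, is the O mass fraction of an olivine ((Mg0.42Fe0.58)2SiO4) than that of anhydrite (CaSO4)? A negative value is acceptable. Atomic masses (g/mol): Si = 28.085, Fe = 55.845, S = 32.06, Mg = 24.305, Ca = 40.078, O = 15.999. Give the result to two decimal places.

M((Mg0.42Fe0.58)2SiO4) = 177.277 g/mol, so wt% O = 63.996/177.277 × 100 = 36.10%.
M(CaSO4) = 136.134 g/mol, so wt% O = 63.996/136.134 × 100 = 47.01%.
36.10 − 47.01 = -10.91 pp.

-10.91 percentage points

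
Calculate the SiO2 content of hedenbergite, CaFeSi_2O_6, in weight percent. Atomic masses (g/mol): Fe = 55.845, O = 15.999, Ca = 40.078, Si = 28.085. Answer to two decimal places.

M(CaFeSi_2O_6) = 248.087 g/mol; M(SiO2) = 60.083 g/mol.
Moles SiO2 per formula unit = 2 Si ÷ 1 = 2.0000.
SiO2 fraction = (2.0000 × 60.083) / 248.087 = 120.166/248.087 = 0.4844.

48.44 wt%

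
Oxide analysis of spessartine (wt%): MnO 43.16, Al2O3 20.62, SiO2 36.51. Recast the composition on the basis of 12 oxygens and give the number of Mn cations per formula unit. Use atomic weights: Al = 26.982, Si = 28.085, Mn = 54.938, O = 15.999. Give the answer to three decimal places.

3.004 Mn apfu

MnO (M=70.937): mol = 0.60843; Mn = 0.60843, O = 0.60843.
Al2O3 (M=101.961): mol = 0.20223; Al = 0.40446, O = 0.60669.
SiO2 (M=60.083): mol = 0.60766; Si = 0.60766, O = 1.21532.
ΣO = 2.43044; factor = 12/ΣO = 4.93738.
Mn apfu = 0.60843 × 4.93738 = 3.004.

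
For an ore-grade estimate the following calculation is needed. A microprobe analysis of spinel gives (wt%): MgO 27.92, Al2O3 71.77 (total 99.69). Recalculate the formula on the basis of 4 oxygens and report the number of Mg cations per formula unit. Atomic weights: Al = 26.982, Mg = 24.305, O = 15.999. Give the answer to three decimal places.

0.988 Mg apfu

27.92 wt% MgO ÷ 40.304 g/mol = 0.69274 mol, giving 0.69274 Mg and 0.69274 O.
71.77 wt% Al2O3 ÷ 101.961 g/mol = 0.70390 mol, giving 1.40780 Al and 2.11170 O.
Oxygen sums to 2.80444; scaling by 4/2.80444 = 1.42631 puts the formula on 4 O.
Mg: 0.69274 × 1.42631 = 0.988 atoms per formula unit.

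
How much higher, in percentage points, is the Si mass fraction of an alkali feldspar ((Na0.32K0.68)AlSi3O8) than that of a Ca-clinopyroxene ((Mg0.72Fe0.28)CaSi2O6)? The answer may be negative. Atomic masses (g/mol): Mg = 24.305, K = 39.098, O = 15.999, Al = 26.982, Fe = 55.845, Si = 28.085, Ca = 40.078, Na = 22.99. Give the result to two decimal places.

5.92 percentage points

M((Na0.32K0.68)AlSi3O8) = 273.172 g/mol, so wt% Si = 84.255/273.172 × 100 = 30.84%.
M((Mg0.72Fe0.28)CaSi2O6) = 225.378 g/mol, so wt% Si = 56.170/225.378 × 100 = 24.92%.
30.84 − 24.92 = 5.92 pp.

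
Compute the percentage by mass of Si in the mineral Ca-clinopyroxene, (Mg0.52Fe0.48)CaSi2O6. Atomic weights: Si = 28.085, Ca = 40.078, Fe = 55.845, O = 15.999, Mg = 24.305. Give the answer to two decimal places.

Molar mass of (Mg0.52Fe0.48)CaSi2O6: 0.52×24.305 + 0.48×55.845 + 1×40.078 + 2×28.085 + 6×15.999 = 231.686 g/mol.
Mass of Si per formula unit: 2 × 28.085 = 56.170 g.
Weight fraction Si = 56.170 / 231.686 = 0.2424.

24.24 mass %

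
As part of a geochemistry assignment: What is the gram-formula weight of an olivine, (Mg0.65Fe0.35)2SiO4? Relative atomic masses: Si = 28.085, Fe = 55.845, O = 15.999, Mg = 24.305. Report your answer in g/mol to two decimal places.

The formula mass is the sum 1.30·24.305 + 0.70·55.845 + 1·28.085 + 4·15.999.

162.77 g/mol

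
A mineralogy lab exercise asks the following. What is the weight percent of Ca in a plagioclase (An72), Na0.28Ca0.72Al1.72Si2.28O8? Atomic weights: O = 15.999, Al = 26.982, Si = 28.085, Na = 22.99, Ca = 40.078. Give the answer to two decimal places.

Molar mass of Na0.28Ca0.72Al1.72Si2.28O8: 0.28×22.99 + 0.72×40.078 + 1.72×26.982 + 2.28×28.085 + 8×15.999 = 273.728 g/mol.
Mass of Ca per formula unit: 0.72 × 40.078 = 28.856 g.
Weight fraction Ca = 28.856 / 273.728 = 0.1054.

10.54 mass %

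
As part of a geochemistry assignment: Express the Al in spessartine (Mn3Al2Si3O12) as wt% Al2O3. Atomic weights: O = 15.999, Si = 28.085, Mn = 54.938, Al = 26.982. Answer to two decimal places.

20.60 wt%

M(Mn3Al2Si3O12) = 495.021 g/mol; M(Al2O3) = 101.961 g/mol.
Moles Al2O3 per formula unit = 2 Al ÷ 2 = 1.0000.
Al2O3 fraction = (1.0000 × 101.961) / 495.021 = 101.961/495.021 = 0.2060.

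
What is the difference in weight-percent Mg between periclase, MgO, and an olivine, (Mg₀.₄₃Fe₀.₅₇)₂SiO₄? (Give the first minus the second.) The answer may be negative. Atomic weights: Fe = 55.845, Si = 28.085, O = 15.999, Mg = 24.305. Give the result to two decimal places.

Mg in MgO: molar mass 40.304 g/mol; 1×24.305 = 24.305 g → 60.30 wt%.
Mg in (Mg₀.₄₃Fe₀.₅₇)₂SiO₄: molar mass 176.647 g/mol; 0.86×24.305 = 20.902 g → 11.83 wt%.
Difference = 60.30 − 11.83 = 48.47 percentage points.

48.47 percentage points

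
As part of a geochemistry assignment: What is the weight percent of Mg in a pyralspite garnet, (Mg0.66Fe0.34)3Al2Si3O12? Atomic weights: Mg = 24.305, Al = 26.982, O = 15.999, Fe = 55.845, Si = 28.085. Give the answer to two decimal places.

Molar mass of (Mg0.66Fe0.34)3Al2Si3O12: 1.98*24.305 + 1.02*55.845 + 2*26.982 + 3*28.085 + 12*15.999 = 435.293 g/mol.
Mass of Mg per formula unit: 1.98 × 24.305 = 48.124 g.
Weight fraction Mg = 48.124 / 435.293 = 0.1106.

11.06 mass %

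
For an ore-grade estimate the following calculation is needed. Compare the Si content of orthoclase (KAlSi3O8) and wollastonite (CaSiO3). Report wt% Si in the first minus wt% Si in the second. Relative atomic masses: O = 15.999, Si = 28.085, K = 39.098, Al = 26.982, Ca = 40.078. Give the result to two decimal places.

6.09 percentage points

Si in KAlSi3O8: molar mass 278.327 g/mol; 3×28.085 = 84.255 g → 30.27 wt%.
Si in CaSiO3: molar mass 116.160 g/mol; 1×28.085 = 28.085 g → 24.18 wt%.
Difference = 30.27 − 24.18 = 6.09 percentage points.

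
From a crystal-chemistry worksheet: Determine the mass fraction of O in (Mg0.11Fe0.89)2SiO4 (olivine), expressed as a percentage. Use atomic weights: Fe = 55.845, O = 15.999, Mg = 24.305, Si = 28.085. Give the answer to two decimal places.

M((Mg0.11Fe0.89)2SiO4) = 196.832 g/mol.
O contributes 4 × 15.999 = 63.996 g per mole.
63.996/196.832 = 0.3251 → 32.51%.

32.51 weight percent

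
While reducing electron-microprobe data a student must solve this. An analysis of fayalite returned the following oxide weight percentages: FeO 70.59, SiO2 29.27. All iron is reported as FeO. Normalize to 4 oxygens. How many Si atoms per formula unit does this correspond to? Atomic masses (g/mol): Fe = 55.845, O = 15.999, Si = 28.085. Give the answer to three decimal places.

FeO (M=71.844): mol = 0.98255; Fe = 0.98255, O = 0.98255.
SiO2 (M=60.083): mol = 0.48716; Si = 0.48716, O = 0.97432.
ΣO = 1.95687; factor = 4/ΣO = 2.04408.
Si apfu = 0.48716 × 2.04408 = 0.996.

0.996 Si apfu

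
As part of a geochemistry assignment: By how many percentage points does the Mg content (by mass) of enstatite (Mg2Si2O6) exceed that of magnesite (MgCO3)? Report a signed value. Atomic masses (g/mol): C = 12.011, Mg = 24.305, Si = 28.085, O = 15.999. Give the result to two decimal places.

-4.62 percentage points

M(Mg2Si2O6) = 200.774 g/mol, so wt% Mg = 48.610/200.774 × 100 = 24.21%.
M(MgCO3) = 84.313 g/mol, so wt% Mg = 24.305/84.313 × 100 = 28.83%.
24.21 − 28.83 = -4.62 pp.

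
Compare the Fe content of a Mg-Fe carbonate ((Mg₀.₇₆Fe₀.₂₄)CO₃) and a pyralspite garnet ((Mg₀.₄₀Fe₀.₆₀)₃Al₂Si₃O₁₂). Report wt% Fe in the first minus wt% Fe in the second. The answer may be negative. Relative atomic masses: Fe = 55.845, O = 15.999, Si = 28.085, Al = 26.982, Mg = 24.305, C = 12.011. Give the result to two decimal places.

Fe in (Mg₀.₇₆Fe₀.₂₄)CO₃: molar mass 91.883 g/mol; 0.24×55.845 = 13.403 g → 14.59 wt%.
Fe in (Mg₀.₄₀Fe₀.₆₀)₃Al₂Si₃O₁₂: molar mass 459.894 g/mol; 1.80×55.845 = 100.521 g → 21.86 wt%.
Difference = 14.59 − 21.86 = -7.27 percentage points.

-7.27 percentage points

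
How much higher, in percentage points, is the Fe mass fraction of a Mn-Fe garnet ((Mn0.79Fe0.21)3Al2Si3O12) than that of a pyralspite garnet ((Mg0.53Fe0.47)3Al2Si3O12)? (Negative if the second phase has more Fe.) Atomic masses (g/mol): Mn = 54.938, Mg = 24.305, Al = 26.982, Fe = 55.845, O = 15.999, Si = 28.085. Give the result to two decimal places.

First mineral: 35.182 g Fe in 495.592 g formula = 7.10 wt% Fe.
Second mineral: 78.741 g Fe in 447.593 g formula = 17.59 wt% Fe.
7.10% − 17.59% gives a difference of -10.49 percentage points.

-10.49 percentage points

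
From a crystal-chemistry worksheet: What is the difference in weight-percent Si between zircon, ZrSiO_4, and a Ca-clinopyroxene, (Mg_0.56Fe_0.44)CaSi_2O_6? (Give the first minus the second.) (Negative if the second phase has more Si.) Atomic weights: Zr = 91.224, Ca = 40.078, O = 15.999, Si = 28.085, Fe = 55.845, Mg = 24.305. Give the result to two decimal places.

First mineral: 28.085 g Si in 183.305 g formula = 15.32 wt% Si.
Second mineral: 56.170 g Si in 230.425 g formula = 24.38 wt% Si.
15.32% − 24.38% gives a difference of -9.06 percentage points.

-9.06 percentage points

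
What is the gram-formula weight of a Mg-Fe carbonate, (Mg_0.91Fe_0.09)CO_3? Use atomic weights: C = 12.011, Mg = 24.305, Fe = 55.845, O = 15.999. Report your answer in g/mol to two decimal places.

The formula mass is the sum 0.91(24.305) + 0.09(55.845) + 1(12.011) + 3(15.999).

87.15 g/mol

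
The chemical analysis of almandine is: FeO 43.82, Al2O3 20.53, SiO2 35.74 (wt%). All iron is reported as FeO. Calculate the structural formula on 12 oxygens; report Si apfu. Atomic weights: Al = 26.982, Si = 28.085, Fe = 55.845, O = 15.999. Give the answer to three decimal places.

2.970 Si apfu

FeO (M=71.844): mol = 0.60993; Fe = 0.60993, O = 0.60993.
Al2O3 (M=101.961): mol = 0.20135; Al = 0.40270, O = 0.60405.
SiO2 (M=60.083): mol = 0.59484; Si = 0.59484, O = 1.18968.
ΣO = 2.40366; factor = 12/ΣO = 4.99239.
Si apfu = 0.59484 × 4.99239 = 2.970.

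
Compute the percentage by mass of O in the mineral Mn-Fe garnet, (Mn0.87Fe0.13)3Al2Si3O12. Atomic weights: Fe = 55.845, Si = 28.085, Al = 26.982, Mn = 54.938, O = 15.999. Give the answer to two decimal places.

38.76 weight percent

Molar mass of (Mn0.87Fe0.13)3Al2Si3O12: 2.61*54.938 + 0.39*55.845 + 2*26.982 + 3*28.085 + 12*15.999 = 495.375 g/mol.
Mass of O per formula unit: 12 × 15.999 = 191.988 g.
Weight fraction O = 191.988 / 495.375 = 0.3876.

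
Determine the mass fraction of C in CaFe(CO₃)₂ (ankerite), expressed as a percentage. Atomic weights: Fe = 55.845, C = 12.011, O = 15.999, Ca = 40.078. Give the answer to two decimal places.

11.12 weight percent

M(CaFe(CO₃)₂) = 215.939 g/mol.
C contributes 2 × 12.011 = 24.022 g per mole.
24.022/215.939 = 0.1112 → 11.12%.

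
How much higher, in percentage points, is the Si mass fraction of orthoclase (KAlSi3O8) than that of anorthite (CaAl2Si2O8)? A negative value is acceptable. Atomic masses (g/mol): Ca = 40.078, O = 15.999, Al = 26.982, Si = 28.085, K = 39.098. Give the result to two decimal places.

10.08 percentage points

Si in KAlSi3O8: molar mass 278.327 g/mol; 3×28.085 = 84.255 g → 30.27 wt%.
Si in CaAl2Si2O8: molar mass 278.204 g/mol; 2×28.085 = 56.170 g → 20.19 wt%.
Difference = 30.27 − 20.19 = 10.08 percentage points.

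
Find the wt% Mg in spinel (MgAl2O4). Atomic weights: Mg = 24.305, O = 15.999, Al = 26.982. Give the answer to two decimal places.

17.08 mass %

Molar mass of MgAl2O4: 1*24.305 + 2*26.982 + 4*15.999 = 142.265 g/mol.
Mass of Mg per formula unit: 1 × 24.305 = 24.305 g.
Weight fraction Mg = 24.305 / 142.265 = 0.1708.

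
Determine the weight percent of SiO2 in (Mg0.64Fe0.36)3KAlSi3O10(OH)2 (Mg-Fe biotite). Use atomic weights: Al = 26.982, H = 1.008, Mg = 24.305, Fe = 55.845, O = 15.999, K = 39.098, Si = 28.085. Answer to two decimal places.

Molar mass of (Mg0.64Fe0.36)3KAlSi3O10(OH)2 = 1.92·24.305 + 1.08·55.845 + 1·39.098 + 1·26.982 + 3·28.085 + 12·15.999 + 2·1.008 = 451.317 g/mol.
Each formula unit contains 3 Si, equivalent to 3/1 = 3.0000 mol SiO2.
M(SiO2) = 1×28.085 + 2×15.999 = 60.083 g/mol.
Mass of SiO2 per formula unit = 3.0000 × 60.083 = 180.249 g.
SiO2 wt% = 180.249 / 451.317 × 100 = 39.94%.

39.94 wt%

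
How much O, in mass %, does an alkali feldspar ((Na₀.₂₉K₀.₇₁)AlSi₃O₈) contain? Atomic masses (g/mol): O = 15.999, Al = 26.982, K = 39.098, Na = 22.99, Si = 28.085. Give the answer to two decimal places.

Formula mass = 0.29×22.99 + 0.71×39.098 + 1×26.982 + 3×28.085 + 8×15.999 = 273.656 g/mol, of which 127.992 g is O.
So O makes up 127.992/273.656 = 0.4677 of the mass, i.e. 46.77%.

46.77 mass %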